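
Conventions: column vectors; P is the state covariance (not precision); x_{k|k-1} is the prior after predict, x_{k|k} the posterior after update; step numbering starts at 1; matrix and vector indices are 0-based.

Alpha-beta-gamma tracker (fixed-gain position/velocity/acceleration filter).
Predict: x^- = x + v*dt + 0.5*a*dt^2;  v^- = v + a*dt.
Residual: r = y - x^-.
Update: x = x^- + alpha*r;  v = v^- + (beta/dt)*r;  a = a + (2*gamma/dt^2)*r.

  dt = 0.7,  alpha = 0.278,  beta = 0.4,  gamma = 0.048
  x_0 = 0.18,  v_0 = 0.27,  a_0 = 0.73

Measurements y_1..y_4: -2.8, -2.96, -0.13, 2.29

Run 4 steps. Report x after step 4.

x_post = -1.2801

step 1: x_pred=0.5478  r=-3.3478  x^+=-0.3829  v^+=-1.1321  a^+=0.0741
step 2: x_pred=-1.1571  r=-1.8029  x^+=-1.6583  v^+=-2.1104  a^+=-0.2791
step 3: x_pred=-3.2040  r=3.0740  x^+=-2.3494  v^+=-0.5492  a^+=0.3231
step 4: x_pred=-2.6547  r=4.9447  x^+=-1.2801  v^+=2.5025  a^+=1.2919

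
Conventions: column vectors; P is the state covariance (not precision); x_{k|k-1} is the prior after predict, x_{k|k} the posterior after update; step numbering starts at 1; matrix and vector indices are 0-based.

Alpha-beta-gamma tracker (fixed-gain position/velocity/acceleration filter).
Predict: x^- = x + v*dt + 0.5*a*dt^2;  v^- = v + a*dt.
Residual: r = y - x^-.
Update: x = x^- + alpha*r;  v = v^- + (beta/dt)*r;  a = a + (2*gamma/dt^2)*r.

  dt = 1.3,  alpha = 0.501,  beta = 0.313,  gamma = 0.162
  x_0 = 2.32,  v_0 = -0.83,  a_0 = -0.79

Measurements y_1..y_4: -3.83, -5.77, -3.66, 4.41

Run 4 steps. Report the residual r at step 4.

resid = 18.1809

step 1: x_pred=0.5734  r=-4.4034  x^+=-1.6327  v^+=-2.9172  a^+=-1.6342
step 2: x_pred=-6.8060  r=1.0360  x^+=-6.2869  v^+=-4.7923  a^+=-1.4356
step 3: x_pred=-13.7300  r=10.0700  x^+=-8.6849  v^+=-4.2340  a^+=0.4950
step 4: x_pred=-13.7709  r=18.1809  x^+=-4.6623  v^+=0.7869  a^+=3.9805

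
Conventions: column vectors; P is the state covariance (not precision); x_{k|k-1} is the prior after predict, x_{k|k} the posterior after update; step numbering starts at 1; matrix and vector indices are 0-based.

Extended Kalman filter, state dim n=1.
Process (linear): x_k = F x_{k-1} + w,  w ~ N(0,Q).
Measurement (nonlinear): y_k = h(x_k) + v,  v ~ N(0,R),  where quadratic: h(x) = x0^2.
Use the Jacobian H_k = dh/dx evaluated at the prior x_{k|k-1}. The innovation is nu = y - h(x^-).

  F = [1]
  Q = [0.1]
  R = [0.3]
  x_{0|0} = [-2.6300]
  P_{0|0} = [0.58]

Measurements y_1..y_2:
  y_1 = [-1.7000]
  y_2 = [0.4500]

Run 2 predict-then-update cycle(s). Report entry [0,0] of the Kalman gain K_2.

step 1: x^-=[-2.6300]  P^-=[0.6800]  H_jac=[-5.2600]  S=[19.1140]  K=[-0.1871]  nu=[-8.6169]  x^+=[-1.0175]  P^+=[0.0107]
step 2: x^-=[-1.0175]  P^-=[0.1107]  H_jac=[-2.0350]  S=[0.7583]  K=[-0.2970]  nu=[-0.5853]  x^+=[-0.8437]  P^+=[0.0438]

K[0,0] = -0.2970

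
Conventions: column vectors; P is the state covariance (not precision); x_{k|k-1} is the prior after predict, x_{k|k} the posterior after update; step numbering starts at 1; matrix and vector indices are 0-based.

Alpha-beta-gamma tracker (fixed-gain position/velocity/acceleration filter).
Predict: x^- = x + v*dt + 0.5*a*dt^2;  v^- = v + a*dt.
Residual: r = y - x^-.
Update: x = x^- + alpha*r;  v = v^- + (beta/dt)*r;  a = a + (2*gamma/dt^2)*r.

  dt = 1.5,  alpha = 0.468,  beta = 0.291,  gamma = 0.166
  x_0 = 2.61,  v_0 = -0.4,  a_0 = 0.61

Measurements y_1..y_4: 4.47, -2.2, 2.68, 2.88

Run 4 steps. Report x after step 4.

step 1: x_pred=2.6963  r=1.7737  x^+=3.5264  v^+=0.8591  a^+=0.8717
step 2: x_pred=5.7957  r=-7.9957  x^+=2.0537  v^+=0.6155  a^+=-0.3081
step 3: x_pred=2.6304  r=0.0496  x^+=2.6536  v^+=0.1630  a^+=-0.3008
step 4: x_pred=2.5598  r=0.3202  x^+=2.7096  v^+=-0.2260  a^+=-0.2535

x_post = 2.7096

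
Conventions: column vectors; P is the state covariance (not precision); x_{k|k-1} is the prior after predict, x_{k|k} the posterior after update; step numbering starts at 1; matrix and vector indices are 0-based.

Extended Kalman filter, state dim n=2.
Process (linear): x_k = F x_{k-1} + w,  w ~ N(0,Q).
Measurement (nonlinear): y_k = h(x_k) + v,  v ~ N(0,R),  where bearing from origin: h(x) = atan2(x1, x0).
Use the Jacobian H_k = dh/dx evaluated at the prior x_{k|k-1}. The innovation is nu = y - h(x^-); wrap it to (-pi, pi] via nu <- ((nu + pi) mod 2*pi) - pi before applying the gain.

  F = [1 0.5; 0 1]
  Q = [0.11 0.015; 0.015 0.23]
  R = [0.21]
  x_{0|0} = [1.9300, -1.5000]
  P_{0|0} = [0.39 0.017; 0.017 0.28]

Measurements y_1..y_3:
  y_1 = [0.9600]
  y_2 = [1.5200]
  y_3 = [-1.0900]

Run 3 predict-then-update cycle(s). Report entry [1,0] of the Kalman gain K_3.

K[1,0] = 0.5818

step 1: x^-=[1.1800, -1.5000]  P^-=[0.5870 0.1720; 0.1720 0.5100]  H_jac=[0.4118 0.3240]  S=[0.4090]  K=[0.7273; 0.5772]  nu=[1.8642]  x^+=[2.5359, -0.4240]  P^+=[0.3706 0.0003; 0.0003 0.3738]
step 2: x^-=[2.3239, -0.4240]  P^-=[0.5744 0.2022; 0.2022 0.6038]  H_jac=[0.0760 0.4164]  S=[0.3308]  K=[0.3864; 0.8065]  nu=[1.7005]  x^+=[2.9811, 0.9474]  P^+=[0.5250 0.0991; 0.0991 0.3886]
step 3: x^-=[3.4547, 0.9474]  P^-=[0.8312 0.3084; 0.3084 0.6186]  H_jac=[-0.0738 0.2692]  S=[0.2471]  K=[0.0876; 0.5818]  nu=[-1.3576]  x^+=[3.3358, 0.1575]  P^+=[0.8293 0.2958; 0.2958 0.5350]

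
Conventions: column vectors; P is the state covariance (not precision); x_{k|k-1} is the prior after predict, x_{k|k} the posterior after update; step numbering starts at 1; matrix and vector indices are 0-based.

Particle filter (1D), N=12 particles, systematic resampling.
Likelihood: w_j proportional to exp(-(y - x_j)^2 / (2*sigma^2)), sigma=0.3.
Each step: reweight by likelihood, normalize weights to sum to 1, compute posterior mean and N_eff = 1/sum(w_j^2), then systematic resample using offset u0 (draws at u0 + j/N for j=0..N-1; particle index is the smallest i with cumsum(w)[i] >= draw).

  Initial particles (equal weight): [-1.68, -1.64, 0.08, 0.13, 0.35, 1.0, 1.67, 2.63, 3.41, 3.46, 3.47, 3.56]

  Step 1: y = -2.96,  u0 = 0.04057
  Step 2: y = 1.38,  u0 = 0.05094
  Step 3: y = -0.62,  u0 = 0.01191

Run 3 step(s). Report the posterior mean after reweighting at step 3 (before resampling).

step 1: w=[0.6406, 0.3594, 0.0000, 0.0000, 0.0000, 0.0000, 0.0000, 0.0000, 0.0000, 0.0000, 0.0000, 0.0000]  mean=-1.6656  Neff=1.8535  idx=[0, 0, 0, 0, 0, 0, 0, 0, 1, 1, 1, 1]
step 2: w=[0.0426, 0.0426, 0.0426, 0.0426, 0.0426, 0.0426, 0.0426, 0.0426, 0.1647, 0.1647, 0.1647, 0.1647]  mean=-1.6536  Neff=8.1263  idx=[1, 3, 5, 7, 8, 8, 9, 9, 10, 10, 11, 11]
step 3: w=[0.0599, 0.0599, 0.0599, 0.0599, 0.0951, 0.0951, 0.0951, 0.0951, 0.0951, 0.0951, 0.0951, 0.0951]  mean=-1.6496  Neff=11.5428  idx=[0, 1, 2, 4, 5, 5, 6, 7, 8, 9, 10, 11]

post_mean = -1.6496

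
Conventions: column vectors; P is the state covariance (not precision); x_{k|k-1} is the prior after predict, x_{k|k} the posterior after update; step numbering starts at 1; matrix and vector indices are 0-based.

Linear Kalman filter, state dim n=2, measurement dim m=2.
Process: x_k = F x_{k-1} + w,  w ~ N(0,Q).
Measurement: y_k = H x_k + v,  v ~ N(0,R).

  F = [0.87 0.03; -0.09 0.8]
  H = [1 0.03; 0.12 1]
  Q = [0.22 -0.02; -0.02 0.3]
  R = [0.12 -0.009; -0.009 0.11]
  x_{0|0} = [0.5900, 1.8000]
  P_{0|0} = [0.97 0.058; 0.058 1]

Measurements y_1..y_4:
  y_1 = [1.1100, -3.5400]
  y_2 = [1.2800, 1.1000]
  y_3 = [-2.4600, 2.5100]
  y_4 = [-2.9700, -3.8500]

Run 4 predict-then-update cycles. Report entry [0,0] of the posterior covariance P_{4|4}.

step 1: x^-=[0.5673, 1.3869]  P^-=[0.9581 -0.0317; -0.0317 0.9395]  S=[1.0771 0.1023; 0.1023 1.0557]  K=[0.8894 -0.0073; -0.0883 0.8949]  nu=[0.5011, -4.9950]  x^+=[1.0497, -3.1273]  P^+=[0.1074 -0.0217; -0.0217 0.1018]
step 2: x^-=[0.8194, -2.5963]  P^-=[0.3003 -0.0410; -0.0410 0.3692]  S=[0.4182 -0.0031; -0.0031 0.4737]  K=[0.7151 -0.0059; -0.0660 0.7686]  nu=[0.5385, 3.5980]  x^+=[1.1832, 0.1336]  P^+=[0.0864 -0.0175; -0.0175 0.0872]
step 3: x^-=[1.0334, 0.0004]  P^-=[0.2846 -0.0368; -0.0368 0.3590]  S=[0.4027 -0.0010; -0.0010 0.4643]  K=[0.7039 -0.0042; -0.0627 0.7636]  nu=[-3.4934, 2.3856]  x^+=[-1.4356, 2.0411]  P^+=[0.0850 -0.0170; -0.0170 0.0866]
step 4: x^-=[-1.1877, 1.7621]  P^-=[0.2835 -0.0364; -0.0364 0.3586]  S=[0.4017 -0.0007; -0.0007 0.4639]  K=[0.7032 -0.0040; -0.0624 0.7634]  nu=[-1.8351, -5.4696]  x^+=[-2.4565, -2.2989]  P^+=[0.0849 -0.0170; -0.0170 0.0866]

P_post[0,0] = 0.0849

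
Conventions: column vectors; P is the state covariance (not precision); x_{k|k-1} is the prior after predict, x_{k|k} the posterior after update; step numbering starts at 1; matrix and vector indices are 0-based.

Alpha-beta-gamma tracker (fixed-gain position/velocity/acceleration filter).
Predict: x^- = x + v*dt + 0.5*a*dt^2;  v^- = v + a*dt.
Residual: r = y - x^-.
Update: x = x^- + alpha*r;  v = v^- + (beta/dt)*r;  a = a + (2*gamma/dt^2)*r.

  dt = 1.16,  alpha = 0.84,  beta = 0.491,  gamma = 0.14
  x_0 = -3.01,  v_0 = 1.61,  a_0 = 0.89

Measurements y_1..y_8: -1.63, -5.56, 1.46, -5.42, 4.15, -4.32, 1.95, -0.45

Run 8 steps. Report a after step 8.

a_post = -0.1123

step 1: x_pred=-0.5436  r=-1.0864  x^+=-1.4562  v^+=2.1826  a^+=0.6639
step 2: x_pred=1.5223  r=-7.0823  x^+=-4.4268  v^+=-0.0450  a^+=-0.8098
step 3: x_pred=-5.0239  r=6.4839  x^+=0.4226  v^+=1.7601  a^+=0.5394
step 4: x_pred=2.8272  r=-8.2472  x^+=-4.1004  v^+=-1.1050  a^+=-1.1767
step 5: x_pred=-6.1740  r=10.3240  x^+=2.4982  v^+=1.8999  a^+=0.9716
step 6: x_pred=5.3557  r=-9.6757  x^+=-2.7719  v^+=-1.0686  a^+=-1.0418
step 7: x_pred=-4.7124  r=6.6624  x^+=0.8840  v^+=0.5429  a^+=0.3445
step 8: x_pred=1.7456  r=-2.1956  x^+=-0.0987  v^+=0.0132  a^+=-0.1123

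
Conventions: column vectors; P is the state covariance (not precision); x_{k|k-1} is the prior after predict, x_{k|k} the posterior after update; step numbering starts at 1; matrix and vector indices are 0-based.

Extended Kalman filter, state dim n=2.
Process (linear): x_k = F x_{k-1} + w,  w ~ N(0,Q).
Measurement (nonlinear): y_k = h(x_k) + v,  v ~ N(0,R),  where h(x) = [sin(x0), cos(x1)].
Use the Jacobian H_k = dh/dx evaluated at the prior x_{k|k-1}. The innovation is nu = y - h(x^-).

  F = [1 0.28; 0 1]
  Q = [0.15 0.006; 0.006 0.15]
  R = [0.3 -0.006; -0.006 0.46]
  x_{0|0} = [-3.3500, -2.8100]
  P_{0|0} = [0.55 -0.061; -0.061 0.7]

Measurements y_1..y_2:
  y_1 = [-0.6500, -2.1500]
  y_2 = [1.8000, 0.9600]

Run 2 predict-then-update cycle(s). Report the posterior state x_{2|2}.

step 1: x^-=[-4.1368, -2.8100]  P^-=[0.7207 0.1410; 0.1410 0.8500]  H_jac=[-0.5443 0.0000; 0.0000 0.3255]  S=[0.5135 -0.0310; -0.0310 0.5501]  K=[-0.7615 0.0406; -0.1195 0.4963]  nu=[-1.4889, -1.2045]  x^+=[-3.0519, -3.2299]  P^+=[0.4201 0.0713; 0.0713 0.7035]
step 2: x^-=[-3.9563, -3.2299]  P^-=[0.6652 0.2743; 0.2743 0.8535]  H_jac=[-0.6861 0.0000; 0.0000 -0.0882]  S=[0.6131 0.0106; 0.0106 0.4666]  K=[-0.7438 -0.0349; -0.3043 -0.1543]  nu=[1.0725, 1.9561]  x^+=[-4.8223, -3.8581]  P^+=[0.3249 0.1317; 0.1317 0.7846]

x_post = [-4.8223, -3.8581]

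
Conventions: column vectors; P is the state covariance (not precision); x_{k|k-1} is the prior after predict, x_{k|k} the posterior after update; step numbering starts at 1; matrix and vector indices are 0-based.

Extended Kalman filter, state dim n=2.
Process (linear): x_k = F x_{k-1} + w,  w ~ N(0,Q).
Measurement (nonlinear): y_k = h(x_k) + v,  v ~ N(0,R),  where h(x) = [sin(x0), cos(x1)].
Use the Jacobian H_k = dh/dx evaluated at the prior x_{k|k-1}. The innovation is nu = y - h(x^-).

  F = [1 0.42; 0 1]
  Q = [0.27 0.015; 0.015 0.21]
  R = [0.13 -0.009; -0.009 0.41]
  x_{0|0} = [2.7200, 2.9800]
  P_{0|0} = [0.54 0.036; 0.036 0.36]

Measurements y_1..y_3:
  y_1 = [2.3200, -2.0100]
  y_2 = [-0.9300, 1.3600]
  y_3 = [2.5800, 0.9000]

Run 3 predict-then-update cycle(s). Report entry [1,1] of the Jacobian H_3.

step 1: x^-=[3.9716, 2.9800]  P^-=[0.9037 0.2022; 0.2022 0.5700]  H_jac=[-0.6749 0.0000; 0.0000 -0.1609]  S=[0.5416 0.0130; 0.0130 0.4248]  K=[-1.1251 -0.0423; -0.2470 -0.2084]  nu=[3.0579, -1.0230]  x^+=[0.5744, 2.4380]  P^+=[0.2162 0.0448; 0.0448 0.5172]
step 2: x^-=[1.5983, 2.4380]  P^-=[0.6150 0.2770; 0.2770 0.7272]  H_jac=[-0.0275 0.0000; 0.0000 -0.6470]  S=[0.1305 -0.0041; -0.0041 0.7144]  K=[-0.1376 -0.2517; -0.0790 -0.6590]  nu=[-1.9296, 2.1225]  x^+=[1.3297, 1.1916]  P^+=[0.5676 0.1576; 0.1576 0.4165]
step 3: x^-=[1.8302, 1.1916]  P^-=[1.0434 0.3475; 0.3475 0.6265]  H_jac=[-0.2565 0.0000; 0.0000 -0.9290]  S=[0.1987 0.0738; 0.0738 0.9507]  K=[-1.2574 -0.2419; -0.2278 -0.5945]  nu=[1.6135, 0.5298]  x^+=[-0.3268, 0.5090]  P^+=[0.6288 0.0946; 0.0946 0.2602]

H_jac[1,1] = -0.9290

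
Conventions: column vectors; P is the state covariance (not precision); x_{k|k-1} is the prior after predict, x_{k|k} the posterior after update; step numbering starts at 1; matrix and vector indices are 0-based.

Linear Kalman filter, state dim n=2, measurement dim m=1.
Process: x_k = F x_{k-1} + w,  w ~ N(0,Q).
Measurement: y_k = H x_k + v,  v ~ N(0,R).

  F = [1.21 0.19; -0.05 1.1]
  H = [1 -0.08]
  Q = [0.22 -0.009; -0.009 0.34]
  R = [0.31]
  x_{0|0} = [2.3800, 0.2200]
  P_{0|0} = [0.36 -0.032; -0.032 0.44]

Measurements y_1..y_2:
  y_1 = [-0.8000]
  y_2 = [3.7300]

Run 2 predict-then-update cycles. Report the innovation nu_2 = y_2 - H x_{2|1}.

step 1: x^-=[2.9216, 0.1230]  P^-=[0.7482 0.0189; 0.0189 0.8768]  S=[1.0608]  K=[0.7039; -0.0483]  nu=[-3.7118]  x^+=[0.3088, 0.3023]  P^+=[0.2226 0.0550; 0.0550 0.8743]
step 2: x^-=[0.4311, 0.3171]  P^-=[0.6028 0.2329; 0.2329 1.3925]  S=[0.8844]  K=[0.6605; 0.1374]  nu=[3.3242]  x^+=[2.6267, 0.7739]  P^+=[0.2170 0.1527; 0.1527 1.3758]

innov = [3.3242]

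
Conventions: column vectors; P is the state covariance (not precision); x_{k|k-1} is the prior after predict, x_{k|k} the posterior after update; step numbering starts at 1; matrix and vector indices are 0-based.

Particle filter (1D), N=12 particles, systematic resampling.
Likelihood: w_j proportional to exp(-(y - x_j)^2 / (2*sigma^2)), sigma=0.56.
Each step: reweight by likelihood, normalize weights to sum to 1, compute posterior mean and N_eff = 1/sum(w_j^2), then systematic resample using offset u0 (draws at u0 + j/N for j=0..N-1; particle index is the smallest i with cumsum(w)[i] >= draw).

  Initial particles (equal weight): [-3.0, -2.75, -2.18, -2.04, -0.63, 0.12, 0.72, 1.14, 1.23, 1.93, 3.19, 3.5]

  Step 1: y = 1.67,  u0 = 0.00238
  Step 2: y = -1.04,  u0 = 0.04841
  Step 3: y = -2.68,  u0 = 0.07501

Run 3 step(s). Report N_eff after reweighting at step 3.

step 1: w=[0.0000, 0.0000, 0.0000, 0.0000, 0.0001, 0.0085, 0.0926, 0.2496, 0.2869, 0.3507, 0.0098, 0.0019]  mean=1.4197  Neff=3.6192  idx=[5, 6, 7, 7, 7, 8, 8, 8, 9, 9, 9, 9]
step 2: w=[0.9248, 0.0566, 0.0040, 0.0040, 0.0040, 0.0021, 0.0021, 0.0021, 0.0000, 0.0000, 0.0000, 0.0000]  mean=0.1735  Neff=1.1648  idx=[0, 0, 0, 0, 0, 0, 0, 0, 0, 0, 0, 1]
step 3: w=[0.0909, 0.0909, 0.0909, 0.0909, 0.0909, 0.0909, 0.0909, 0.0909, 0.0909, 0.0909, 0.0909, 0.0002]  mean=0.1201  Neff=11.0053  idx=[0, 1, 2, 3, 4, 5, 6, 7, 8, 9, 9, 10]

N_eff = 11.0053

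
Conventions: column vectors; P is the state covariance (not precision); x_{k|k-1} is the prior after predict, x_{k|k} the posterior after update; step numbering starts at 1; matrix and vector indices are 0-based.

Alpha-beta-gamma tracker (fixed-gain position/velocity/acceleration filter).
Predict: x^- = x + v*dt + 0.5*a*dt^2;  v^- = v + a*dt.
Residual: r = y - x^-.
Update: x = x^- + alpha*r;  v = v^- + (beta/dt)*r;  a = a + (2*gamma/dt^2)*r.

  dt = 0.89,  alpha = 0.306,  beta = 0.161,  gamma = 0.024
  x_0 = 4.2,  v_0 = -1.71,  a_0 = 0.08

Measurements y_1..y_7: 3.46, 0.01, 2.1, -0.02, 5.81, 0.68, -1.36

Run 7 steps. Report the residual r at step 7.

resid = -3.7213

step 1: x_pred=2.7098  r=0.7502  x^+=2.9394  v^+=-1.5031  a^+=0.1255
step 2: x_pred=1.6513  r=-1.6413  x^+=1.1491  v^+=-1.6883  a^+=0.0260
step 3: x_pred=-0.3433  r=2.4433  x^+=0.4044  v^+=-1.2232  a^+=0.1741
step 4: x_pred=-0.6153  r=0.5953  x^+=-0.4332  v^+=-0.9606  a^+=0.2101
step 5: x_pred=-1.2049  r=7.0149  x^+=0.9417  v^+=0.4954  a^+=0.6352
step 6: x_pred=1.6342  r=-0.9542  x^+=1.3422  v^+=0.8882  a^+=0.5774
step 7: x_pred=2.3613  r=-3.7213  x^+=1.2226  v^+=0.7289  a^+=0.3519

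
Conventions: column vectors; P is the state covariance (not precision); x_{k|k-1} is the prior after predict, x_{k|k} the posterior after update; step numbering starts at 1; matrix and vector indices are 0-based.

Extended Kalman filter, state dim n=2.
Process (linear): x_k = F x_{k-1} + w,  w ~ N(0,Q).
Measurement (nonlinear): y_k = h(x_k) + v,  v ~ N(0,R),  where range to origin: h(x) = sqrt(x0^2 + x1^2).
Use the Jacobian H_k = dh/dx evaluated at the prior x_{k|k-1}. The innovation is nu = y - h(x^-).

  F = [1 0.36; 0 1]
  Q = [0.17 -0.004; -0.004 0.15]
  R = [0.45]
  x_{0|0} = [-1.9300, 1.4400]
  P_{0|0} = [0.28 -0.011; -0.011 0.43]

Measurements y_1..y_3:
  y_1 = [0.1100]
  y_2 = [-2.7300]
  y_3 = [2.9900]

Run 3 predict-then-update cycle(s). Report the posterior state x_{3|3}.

step 1: x^-=[-1.4116, 1.4400]  P^-=[0.4978 0.1398; 0.1398 0.5800]  H_jac=[-0.7000 0.7141]  S=[0.8500]  K=[-0.2925; 0.3722]  nu=[-1.9065]  x^+=[-0.8539, 0.7305]  P^+=[0.4251 0.2323; 0.2323 0.4623]
step 2: x^-=[-0.5909, 0.7305]  P^-=[0.8223 0.3948; 0.3948 0.6123]  H_jac=[-0.6289 0.7775]  S=[0.7593]  K=[-0.2769; 0.3000]  nu=[-3.6695]  x^+=[0.4251, -0.3702]  P^+=[0.7641 0.4578; 0.4578 0.5440]
step 3: x^-=[0.2918, -0.3702]  P^-=[1.3342 0.6496; 0.6496 0.6940]  H_jac=[0.6190 -0.7854]  S=[0.7576]  K=[0.4166; -0.1887]  nu=[2.5186]  x^+=[1.3410, -0.8454]  P^+=[1.2027 0.7092; 0.7092 0.6670]

x_post = [1.3410, -0.8454]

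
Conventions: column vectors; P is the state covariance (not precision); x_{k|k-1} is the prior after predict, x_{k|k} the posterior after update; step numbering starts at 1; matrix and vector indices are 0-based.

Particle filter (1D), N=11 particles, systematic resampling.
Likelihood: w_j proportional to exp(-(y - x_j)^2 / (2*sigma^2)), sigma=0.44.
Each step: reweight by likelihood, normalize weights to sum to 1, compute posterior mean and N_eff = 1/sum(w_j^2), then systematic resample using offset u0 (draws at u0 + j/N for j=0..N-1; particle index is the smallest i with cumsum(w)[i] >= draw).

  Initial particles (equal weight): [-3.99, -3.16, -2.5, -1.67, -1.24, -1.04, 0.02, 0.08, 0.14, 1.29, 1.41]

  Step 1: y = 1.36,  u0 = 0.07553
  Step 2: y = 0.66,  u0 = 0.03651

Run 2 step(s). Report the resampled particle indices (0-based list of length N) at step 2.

resampled_idx = [0, 1, 1, 2, 3, 4, 5, 6, 7, 9, 10]

step 1: w=[0.0000, 0.0000, 0.0000, 0.0000, 0.0000, 0.0000, 0.0048, 0.0072, 0.0106, 0.4872, 0.4903]  mean=1.3219  Neff=2.0923  idx=[9, 9, 9, 9, 9, 10, 10, 10, 10, 10, 10]
step 2: w=[0.1122, 0.1122, 0.1122, 0.1122, 0.1122, 0.0732, 0.0732, 0.0732, 0.0732, 0.0732, 0.0732]  mean=1.3427  Neff=10.5189  idx=[0, 1, 1, 2, 3, 4, 5, 6, 7, 9, 10]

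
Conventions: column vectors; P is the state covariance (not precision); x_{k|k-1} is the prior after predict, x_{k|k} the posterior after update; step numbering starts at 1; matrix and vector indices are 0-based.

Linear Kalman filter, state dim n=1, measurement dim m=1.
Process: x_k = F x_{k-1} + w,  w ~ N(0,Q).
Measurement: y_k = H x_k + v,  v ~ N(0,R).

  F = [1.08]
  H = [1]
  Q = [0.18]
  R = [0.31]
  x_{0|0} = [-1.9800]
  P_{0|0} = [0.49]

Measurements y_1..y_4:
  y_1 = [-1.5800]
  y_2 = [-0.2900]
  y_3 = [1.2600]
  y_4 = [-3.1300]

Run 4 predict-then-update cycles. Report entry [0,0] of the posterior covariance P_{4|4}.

step 1: x^-=[-2.1384]  P^-=[0.7515]  S=[1.0615]  K=[0.7080]  nu=[0.5584]  x^+=[-1.7431]  P^+=[0.2195]
step 2: x^-=[-1.8825]  P^-=[0.4360]  S=[0.7460]  K=[0.5844]  nu=[1.5925]  x^+=[-0.9518]  P^+=[0.1812]
step 3: x^-=[-1.0279]  P^-=[0.3913]  S=[0.7013]  K=[0.5580]  nu=[2.2879]  x^+=[0.2487]  P^+=[0.1730]
step 4: x^-=[0.2686]  P^-=[0.3818]  S=[0.6918]  K=[0.5519]  nu=[-3.3986]  x^+=[-1.6070]  P^+=[0.1711]

P_post[0,0] = 0.1711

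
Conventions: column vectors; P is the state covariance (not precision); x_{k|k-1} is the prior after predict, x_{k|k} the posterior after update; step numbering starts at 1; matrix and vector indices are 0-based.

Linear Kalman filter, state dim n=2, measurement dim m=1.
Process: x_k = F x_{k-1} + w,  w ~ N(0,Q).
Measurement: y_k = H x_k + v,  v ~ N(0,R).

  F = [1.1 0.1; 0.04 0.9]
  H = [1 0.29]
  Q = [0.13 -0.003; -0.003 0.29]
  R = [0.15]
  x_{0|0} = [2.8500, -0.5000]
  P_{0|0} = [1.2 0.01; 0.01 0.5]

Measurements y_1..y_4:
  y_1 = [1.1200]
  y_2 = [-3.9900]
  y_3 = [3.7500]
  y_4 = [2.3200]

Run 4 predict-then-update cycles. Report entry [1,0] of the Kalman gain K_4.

K[1,0] = 0.3882

step 1: x^-=[3.0850, -0.3360]  P^-=[1.5892 0.1047; 0.1047 0.6976]  S=[1.8586]  K=[0.8714; 0.1652]  nu=[-1.8676]  x^+=[1.4576, -0.6445]  P^+=[0.1779 -0.1628; -0.1628 0.6469]
step 2: x^-=[1.5389, -0.5218]  P^-=[0.3159 -0.0988; -0.0988 0.8026]  S=[0.4761]  K=[0.6034; 0.2813]  nu=[-5.3776]  x^+=[-1.7058, -2.0346]  P^+=[0.1426 -0.1796; -0.1796 0.7649]
step 3: x^-=[-2.0798, -1.8994]  P^-=[0.2707 -0.1064; -0.1064 0.8968]  S=[0.4344]  K=[0.5521; 0.3538]  nu=[6.3807]  x^+=[1.4428, 0.3578]  P^+=[0.1383 -0.1913; -0.1913 0.8425]
step 4: x^-=[1.6229, 0.3797]  P^-=[0.2637 -0.1112; -0.1112 0.9589]  S=[0.4298]  K=[0.5384; 0.3882]  nu=[0.5870]  x^+=[1.9389, 0.6076]  P^+=[0.1391 -0.2010; -0.2010 0.8941]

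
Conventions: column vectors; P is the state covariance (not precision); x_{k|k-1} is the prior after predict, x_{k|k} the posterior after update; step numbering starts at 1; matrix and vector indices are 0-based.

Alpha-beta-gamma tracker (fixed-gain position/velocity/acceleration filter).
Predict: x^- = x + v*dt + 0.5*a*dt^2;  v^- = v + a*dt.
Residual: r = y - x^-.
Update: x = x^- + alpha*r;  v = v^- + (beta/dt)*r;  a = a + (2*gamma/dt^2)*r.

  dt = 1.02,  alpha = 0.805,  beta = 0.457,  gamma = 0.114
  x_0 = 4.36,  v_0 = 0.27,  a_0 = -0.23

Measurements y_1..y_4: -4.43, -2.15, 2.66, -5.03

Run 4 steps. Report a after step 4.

a_post = -0.1020

step 1: x_pred=4.5158  r=-8.9458  x^+=-2.6856  v^+=-3.9726  a^+=-2.1904
step 2: x_pred=-7.8771  r=5.7271  x^+=-3.2668  v^+=-3.6409  a^+=-0.9353
step 3: x_pred=-7.4671  r=10.1271  x^+=0.6852  v^+=-0.0576  a^+=1.2840
step 4: x_pred=1.2944  r=-6.3244  x^+=-3.7968  v^+=-1.5815  a^+=-0.1020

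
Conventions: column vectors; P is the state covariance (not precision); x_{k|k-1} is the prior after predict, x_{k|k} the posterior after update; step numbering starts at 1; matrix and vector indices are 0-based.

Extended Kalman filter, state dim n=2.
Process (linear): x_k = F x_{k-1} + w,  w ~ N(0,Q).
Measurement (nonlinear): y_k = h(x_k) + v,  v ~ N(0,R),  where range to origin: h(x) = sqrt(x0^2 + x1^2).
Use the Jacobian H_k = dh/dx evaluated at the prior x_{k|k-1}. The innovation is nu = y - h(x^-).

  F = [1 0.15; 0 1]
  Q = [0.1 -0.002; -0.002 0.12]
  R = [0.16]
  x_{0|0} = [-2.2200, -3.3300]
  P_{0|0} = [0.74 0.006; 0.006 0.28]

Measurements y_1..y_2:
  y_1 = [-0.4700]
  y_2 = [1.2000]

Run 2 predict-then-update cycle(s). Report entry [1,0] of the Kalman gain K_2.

K[1,0] = -0.6060

step 1: x^-=[-2.7195, -3.3300]  P^-=[0.8481 0.0460; 0.0460 0.4000]  H_jac=[-0.6325 -0.7745]  S=[0.7844]  K=[-0.7294; -0.4321]  nu=[-4.7694]  x^+=[0.7591, -1.2692]  P^+=[0.4308 -0.2012; -0.2012 0.2536]
step 2: x^-=[0.5687, -1.2692]  P^-=[0.4762 -0.1652; -0.1652 0.3736]  H_jac=[0.4089 -0.9126]  S=[0.6740]  K=[0.5125; -0.6060]  nu=[-0.1908]  x^+=[0.4709, -1.1536]  P^+=[0.2991 0.0442; 0.0442 0.1260]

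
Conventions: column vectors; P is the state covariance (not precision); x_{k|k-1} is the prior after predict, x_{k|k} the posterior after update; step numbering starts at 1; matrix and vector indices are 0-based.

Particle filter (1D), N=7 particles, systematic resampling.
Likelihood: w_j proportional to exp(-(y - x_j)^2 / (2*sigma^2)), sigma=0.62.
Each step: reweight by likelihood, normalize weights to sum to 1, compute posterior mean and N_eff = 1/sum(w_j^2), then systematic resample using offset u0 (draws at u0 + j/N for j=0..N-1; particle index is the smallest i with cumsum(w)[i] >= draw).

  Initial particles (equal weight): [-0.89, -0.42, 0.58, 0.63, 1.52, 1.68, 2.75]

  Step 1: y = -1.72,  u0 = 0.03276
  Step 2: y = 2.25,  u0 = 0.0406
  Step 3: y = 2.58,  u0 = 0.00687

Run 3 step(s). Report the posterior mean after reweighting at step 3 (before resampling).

step 1: w=[0.7835, 0.2131, 0.0020, 0.0015, 0.0000, 0.0000, 0.0000]  mean=-0.7847  Neff=1.5168  idx=[0, 0, 0, 0, 0, 0, 1]
step 2: w=[0.0245, 0.0245, 0.0245, 0.0245, 0.0245, 0.0245, 0.8532]  mean=-0.4890  Neff=1.3669  idx=[1, 6, 6, 6, 6, 6, 6]
step 3: w=[0.0032, 0.1661, 0.1661, 0.1661, 0.1661, 0.1661, 0.1661]  mean=-0.4215  Neff=6.0380  idx=[1, 1, 2, 3, 4, 5, 6]

post_mean = -0.4215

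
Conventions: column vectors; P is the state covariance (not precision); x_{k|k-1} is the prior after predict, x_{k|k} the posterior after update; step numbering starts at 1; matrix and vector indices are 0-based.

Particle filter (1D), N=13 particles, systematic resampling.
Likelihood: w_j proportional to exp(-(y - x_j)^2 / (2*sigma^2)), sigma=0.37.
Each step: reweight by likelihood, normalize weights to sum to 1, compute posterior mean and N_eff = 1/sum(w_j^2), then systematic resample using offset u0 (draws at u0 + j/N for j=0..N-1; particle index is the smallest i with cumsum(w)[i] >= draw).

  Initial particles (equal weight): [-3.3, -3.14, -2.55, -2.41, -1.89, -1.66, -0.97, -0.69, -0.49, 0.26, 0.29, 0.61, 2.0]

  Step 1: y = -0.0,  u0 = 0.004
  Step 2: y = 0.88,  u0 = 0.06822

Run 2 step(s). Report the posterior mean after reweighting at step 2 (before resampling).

post_mean = 0.3645

step 1: w=[0.0000, 0.0000, 0.0000, 0.0000, 0.0000, 0.0000, 0.0134, 0.0733, 0.1735, 0.3258, 0.3068, 0.1072, 0.0000]  mean=0.0904  Neff=4.0418  idx=[6, 7, 8, 8, 9, 9, 9, 9, 10, 10, 10, 10, 11]
step 2: w=[0.0000, 0.0000, 0.0004, 0.0004, 0.0855, 0.0855, 0.0855, 0.0855, 0.0976, 0.0976, 0.0976, 0.0976, 0.2667]  mean=0.3645  Neff=7.2199  idx=[4, 5, 6, 7, 8, 9, 9, 10, 11, 12, 12, 12, 12]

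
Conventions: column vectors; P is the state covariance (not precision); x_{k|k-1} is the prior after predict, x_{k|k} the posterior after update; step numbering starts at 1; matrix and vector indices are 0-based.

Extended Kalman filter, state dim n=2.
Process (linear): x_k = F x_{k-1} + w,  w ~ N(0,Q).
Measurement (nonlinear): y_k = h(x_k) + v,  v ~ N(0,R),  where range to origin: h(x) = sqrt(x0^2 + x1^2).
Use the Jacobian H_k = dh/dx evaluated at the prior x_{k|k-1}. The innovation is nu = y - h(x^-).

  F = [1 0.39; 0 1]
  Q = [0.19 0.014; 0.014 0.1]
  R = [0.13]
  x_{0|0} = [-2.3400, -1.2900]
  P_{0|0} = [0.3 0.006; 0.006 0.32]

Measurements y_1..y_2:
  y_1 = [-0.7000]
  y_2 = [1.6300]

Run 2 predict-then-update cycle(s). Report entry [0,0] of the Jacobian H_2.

H_jac[0,0] = 0.1481

step 1: x^-=[-2.8431, -1.2900]  P^-=[0.5434 0.1448; 0.1448 0.4200]  H_jac=[-0.9106 -0.4132]  S=[0.7613]  K=[-0.7286; -0.4012]  nu=[-3.8221]  x^+=[-0.0585, 0.2433]  P^+=[0.1393 -0.0777; -0.0777 0.2975]
step 2: x^-=[0.0364, 0.2433]  P^-=[0.3139 0.0523; 0.0523 0.3975]  H_jac=[0.1481 0.9890]  S=[0.5410]  K=[0.1816; 0.7410]  nu=[1.3840]  x^+=[0.2877, 1.2688]  P^+=[0.2961 -0.0205; -0.0205 0.1005]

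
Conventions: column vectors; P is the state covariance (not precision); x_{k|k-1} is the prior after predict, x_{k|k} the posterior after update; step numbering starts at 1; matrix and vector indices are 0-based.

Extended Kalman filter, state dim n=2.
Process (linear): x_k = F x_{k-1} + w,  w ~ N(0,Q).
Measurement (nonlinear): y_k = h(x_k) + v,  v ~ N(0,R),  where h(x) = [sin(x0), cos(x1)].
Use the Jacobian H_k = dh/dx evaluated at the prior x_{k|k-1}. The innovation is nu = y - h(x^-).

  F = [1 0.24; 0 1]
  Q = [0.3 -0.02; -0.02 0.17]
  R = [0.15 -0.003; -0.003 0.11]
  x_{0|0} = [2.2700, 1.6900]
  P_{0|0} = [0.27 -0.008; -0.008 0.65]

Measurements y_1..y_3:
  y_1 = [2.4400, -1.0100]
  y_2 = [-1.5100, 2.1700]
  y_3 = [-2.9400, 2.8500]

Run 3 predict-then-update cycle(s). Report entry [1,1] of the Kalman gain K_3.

K[1,1] = -0.4585

step 1: x^-=[2.6756, 1.6900]  P^-=[0.6036 0.1280; 0.1280 0.8200]  H_jac=[-0.8934 0.0000; 0.0000 -0.9929]  S=[0.6317 0.1105; 0.1105 0.9184]  K=[-0.8472 -0.0364; -0.0264 -0.8833]  nu=[1.9907, -0.8911]  x^+=[1.0215, 2.4245]  P^+=[0.1421 0.0015; 0.0015 0.0978]
step 2: x^-=[1.6034, 2.4245]  P^-=[0.4485 0.0049; 0.0049 0.2678]  H_jac=[-0.0326 0.0000; 0.0000 -0.6572]  S=[0.1505 -0.0029; -0.0029 0.2257]  K=[-0.0975 -0.0156; -0.0161 -0.7801]  nu=[-2.5095, 2.9237]  x^+=[1.8022, 0.1841]  P^+=[0.4470 0.0022; 0.0022 0.1305]
step 3: x^-=[1.8464, 0.1841]  P^-=[0.7555 0.0135; 0.0135 0.3005]  H_jac=[-0.2721 0.0000; 0.0000 -0.1830]  S=[0.2060 -0.0023; -0.0023 0.1201]  K=[-0.9988 -0.0399; -0.0230 -0.4585]  nu=[-3.9023, 1.8669]  x^+=[5.6694, -0.5822]  P^+=[0.5501 0.0076; 0.0076 0.2752]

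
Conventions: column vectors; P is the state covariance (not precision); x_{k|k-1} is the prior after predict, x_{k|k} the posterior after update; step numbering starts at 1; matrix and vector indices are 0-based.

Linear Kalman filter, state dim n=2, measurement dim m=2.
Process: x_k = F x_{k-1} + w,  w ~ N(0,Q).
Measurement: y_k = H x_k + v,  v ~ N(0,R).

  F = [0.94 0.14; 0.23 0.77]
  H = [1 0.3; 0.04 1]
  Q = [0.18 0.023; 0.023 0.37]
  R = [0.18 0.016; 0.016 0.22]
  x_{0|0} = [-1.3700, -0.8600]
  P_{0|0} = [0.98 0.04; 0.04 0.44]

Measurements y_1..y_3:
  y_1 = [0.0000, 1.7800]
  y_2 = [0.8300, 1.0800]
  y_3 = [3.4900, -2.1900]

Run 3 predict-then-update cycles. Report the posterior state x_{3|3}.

step 1: x^-=[-1.4082, -0.9773]  P^-=[1.0651 0.3125; 0.3125 0.6969]  S=[1.4953 0.5840; 0.5840 0.9436]  K=[0.8281 -0.1361; 0.0728 0.7067]  nu=[1.7014, 2.8136]  x^+=[-0.3822, 1.1351]  P^+=[0.1537 -0.0228; -0.0228 0.1576]
step 2: x^-=[-0.2004, 0.7861]  P^-=[0.3129 0.0559; 0.0559 0.4635]  S=[0.5682 0.2242; 0.2242 0.6884]  K=[0.6208 -0.1027; 0.0875 0.6480]  nu=[0.7946, 0.3019]  x^+=[0.2618, 1.0513]  P^+=[0.1153 -0.0173; -0.0173 0.1446]
step 3: x^-=[0.3933, 0.8697]  P^-=[0.2801 0.0505; 0.0505 0.4557]  S=[0.5314 0.2150; 0.2150 0.6802]  K=[0.5950 -0.0974; 0.0917 0.6440]  nu=[2.8358, -3.0754]  x^+=[2.3803, -0.8507]  P^+=[0.1104 -0.0163; -0.0163 0.1438]

x_post = [2.3803, -0.8507]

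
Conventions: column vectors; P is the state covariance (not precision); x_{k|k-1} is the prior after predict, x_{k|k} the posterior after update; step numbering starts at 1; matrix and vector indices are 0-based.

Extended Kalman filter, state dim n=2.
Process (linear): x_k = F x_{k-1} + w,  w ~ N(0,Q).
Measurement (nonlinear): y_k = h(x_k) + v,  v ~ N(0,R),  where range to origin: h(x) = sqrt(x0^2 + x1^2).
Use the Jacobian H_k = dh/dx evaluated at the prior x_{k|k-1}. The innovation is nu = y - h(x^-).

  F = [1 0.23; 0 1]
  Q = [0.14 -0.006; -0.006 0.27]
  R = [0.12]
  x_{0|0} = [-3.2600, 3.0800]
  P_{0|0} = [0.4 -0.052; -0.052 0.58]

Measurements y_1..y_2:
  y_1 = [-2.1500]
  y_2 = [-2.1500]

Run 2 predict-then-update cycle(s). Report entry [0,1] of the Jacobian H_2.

H_jac[0,1] = -0.9392

step 1: x^-=[-2.5516, 3.0800]  P^-=[0.5468 0.0754; 0.0754 0.8500]  H_jac=[-0.6380 0.7701]  S=[0.7725]  K=[-0.3764; 0.7851]  nu=[-6.1496]  x^+=[-0.2370, -1.7478]  P^+=[0.4373 0.3037; 0.3037 0.3739]
step 2: x^-=[-0.6390, -1.7478]  P^-=[0.7368 0.3837; 0.3837 0.6439]  H_jac=[-0.3434 -0.9392]  S=[1.0223]  K=[-0.5999; -0.7204]  nu=[-4.0110]  x^+=[1.7673, 1.1417]  P^+=[0.3688 -0.0582; -0.0582 0.1133]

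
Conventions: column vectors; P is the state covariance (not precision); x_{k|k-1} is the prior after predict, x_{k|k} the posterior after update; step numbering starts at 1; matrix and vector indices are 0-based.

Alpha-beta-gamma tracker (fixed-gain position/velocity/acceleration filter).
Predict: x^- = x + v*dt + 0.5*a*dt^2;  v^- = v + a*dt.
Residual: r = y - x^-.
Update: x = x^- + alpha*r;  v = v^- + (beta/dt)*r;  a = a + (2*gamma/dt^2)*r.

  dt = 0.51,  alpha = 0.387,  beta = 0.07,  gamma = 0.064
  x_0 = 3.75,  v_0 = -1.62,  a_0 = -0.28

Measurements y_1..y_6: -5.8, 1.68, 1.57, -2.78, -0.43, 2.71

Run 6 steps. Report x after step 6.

step 1: x_pred=2.8874  r=-8.6874  x^+=-0.4746  v^+=-2.9552  a^+=-4.5552
step 2: x_pred=-2.5742  r=4.2542  x^+=-0.9278  v^+=-4.6944  a^+=-2.4617
step 3: x_pred=-3.6421  r=5.2121  x^+=-1.6250  v^+=-5.2345  a^+=0.1033
step 4: x_pred=-4.2812  r=1.5012  x^+=-3.7002  v^+=-4.9758  a^+=0.8421
step 5: x_pred=-6.1284  r=5.6984  x^+=-3.9231  v^+=-3.7642  a^+=3.6463
step 6: x_pred=-5.3686  r=8.0786  x^+=-2.2422  v^+=-0.7957  a^+=7.6220

x_post = -2.2422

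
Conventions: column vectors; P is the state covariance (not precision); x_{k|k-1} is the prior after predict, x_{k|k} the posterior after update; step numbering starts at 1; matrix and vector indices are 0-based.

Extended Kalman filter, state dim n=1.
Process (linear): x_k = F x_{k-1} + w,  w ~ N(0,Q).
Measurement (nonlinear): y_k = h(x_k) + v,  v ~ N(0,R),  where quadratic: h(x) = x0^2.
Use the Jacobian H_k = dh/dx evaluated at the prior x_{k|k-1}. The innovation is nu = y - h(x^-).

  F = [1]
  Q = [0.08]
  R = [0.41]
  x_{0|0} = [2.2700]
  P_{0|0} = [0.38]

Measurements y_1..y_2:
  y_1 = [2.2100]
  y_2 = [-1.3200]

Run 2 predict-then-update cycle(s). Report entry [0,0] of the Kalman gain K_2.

step 1: x^-=[2.2700]  P^-=[0.4600]  H_jac=[4.5400]  S=[9.8913]  K=[0.2111]  nu=[-2.9429]  x^+=[1.6487]  P^+=[0.0191]
step 2: x^-=[1.6487]  P^-=[0.0991]  H_jac=[3.2973]  S=[1.4871]  K=[0.2197]  nu=[-4.0381]  x^+=[0.7616]  P^+=[0.0273]

K[0,0] = 0.2197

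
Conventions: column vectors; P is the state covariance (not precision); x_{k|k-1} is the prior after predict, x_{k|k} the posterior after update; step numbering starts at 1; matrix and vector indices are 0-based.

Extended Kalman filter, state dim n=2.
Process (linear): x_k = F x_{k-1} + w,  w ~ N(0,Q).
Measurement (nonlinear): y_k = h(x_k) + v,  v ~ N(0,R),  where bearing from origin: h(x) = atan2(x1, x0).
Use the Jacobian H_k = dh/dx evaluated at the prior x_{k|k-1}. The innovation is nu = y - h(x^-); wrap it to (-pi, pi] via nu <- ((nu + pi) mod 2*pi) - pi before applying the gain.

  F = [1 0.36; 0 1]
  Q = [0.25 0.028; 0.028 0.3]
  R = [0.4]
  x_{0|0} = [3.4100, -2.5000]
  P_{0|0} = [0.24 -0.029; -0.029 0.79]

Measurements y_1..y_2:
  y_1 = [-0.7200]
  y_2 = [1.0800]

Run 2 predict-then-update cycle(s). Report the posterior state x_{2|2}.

step 1: x^-=[2.5100, -2.5000]  P^-=[0.5715 0.2834; 0.2834 1.0900]  H_jac=[0.1992 0.2000]  S=[0.4889]  K=[0.3488; 0.5614]  nu=[0.0634]  x^+=[2.5321, -2.4644]  P^+=[0.5120 0.1877; 0.1877 0.9359]
step 2: x^-=[1.6449, -2.4644]  P^-=[1.0184 0.5526; 0.5526 1.2359]  H_jac=[0.2807 0.1874]  S=[0.5818]  K=[0.6694; 0.6647]  nu=[2.0622]  x^+=[3.0254, -1.0937]  P^+=[0.7578 0.2938; 0.2938 0.9789]

x_post = [3.0254, -1.0937]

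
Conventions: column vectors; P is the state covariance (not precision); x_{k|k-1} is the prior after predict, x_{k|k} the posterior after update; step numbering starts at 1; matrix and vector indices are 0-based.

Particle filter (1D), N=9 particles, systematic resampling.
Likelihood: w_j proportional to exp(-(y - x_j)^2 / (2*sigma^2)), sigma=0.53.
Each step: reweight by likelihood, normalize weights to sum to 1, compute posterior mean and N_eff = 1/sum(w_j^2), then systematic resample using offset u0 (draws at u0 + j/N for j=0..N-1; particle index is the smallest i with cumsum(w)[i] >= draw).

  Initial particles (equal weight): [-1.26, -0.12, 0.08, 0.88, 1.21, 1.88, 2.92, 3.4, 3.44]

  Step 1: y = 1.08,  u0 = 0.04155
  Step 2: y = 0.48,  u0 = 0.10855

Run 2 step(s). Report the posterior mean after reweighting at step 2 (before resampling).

post_mean = 0.8669

step 1: w=[0.0000, 0.0312, 0.0683, 0.3770, 0.3929, 0.1296, 0.0010, 0.0000, 0.0000]  mean=1.0555  Neff=3.1356  idx=[2, 3, 3, 3, 4, 4, 4, 4, 5]
step 2: w=[0.1639, 0.1639, 0.1639, 0.1639, 0.0844, 0.0844, 0.0844, 0.0844, 0.0067]  mean=0.8669  Neff=7.3512  idx=[0, 1, 2, 2, 3, 4, 5, 6, 8]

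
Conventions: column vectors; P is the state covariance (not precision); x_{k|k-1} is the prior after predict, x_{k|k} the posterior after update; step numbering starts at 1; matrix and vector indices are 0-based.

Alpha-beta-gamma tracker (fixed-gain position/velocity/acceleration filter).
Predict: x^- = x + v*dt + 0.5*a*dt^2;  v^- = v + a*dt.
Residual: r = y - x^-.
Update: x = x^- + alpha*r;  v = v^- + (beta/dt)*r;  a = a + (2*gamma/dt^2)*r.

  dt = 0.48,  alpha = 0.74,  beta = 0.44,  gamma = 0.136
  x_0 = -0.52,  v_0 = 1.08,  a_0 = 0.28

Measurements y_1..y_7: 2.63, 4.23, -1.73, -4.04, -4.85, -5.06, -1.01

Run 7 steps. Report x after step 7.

x_post = -3.4181

step 1: x_pred=0.0307  r=2.5993  x^+=1.9542  v^+=3.5971  a^+=3.3487
step 2: x_pred=4.0666  r=0.1634  x^+=4.1875  v^+=5.3543  a^+=3.5416
step 3: x_pred=7.1656  r=-8.8956  x^+=0.5828  v^+=-1.1000  a^+=-6.9601
step 4: x_pred=-0.7469  r=-3.2931  x^+=-3.1838  v^+=-7.4595  a^+=-10.8477
step 5: x_pred=-8.0140  r=3.1640  x^+=-5.6726  v^+=-9.7660  a^+=-7.1124
step 6: x_pred=-11.1797  r=6.1197  x^+=-6.6511  v^+=-7.5703  a^+=0.1122
step 7: x_pred=-10.2719  r=9.2619  x^+=-3.4181  v^+=0.9737  a^+=11.0464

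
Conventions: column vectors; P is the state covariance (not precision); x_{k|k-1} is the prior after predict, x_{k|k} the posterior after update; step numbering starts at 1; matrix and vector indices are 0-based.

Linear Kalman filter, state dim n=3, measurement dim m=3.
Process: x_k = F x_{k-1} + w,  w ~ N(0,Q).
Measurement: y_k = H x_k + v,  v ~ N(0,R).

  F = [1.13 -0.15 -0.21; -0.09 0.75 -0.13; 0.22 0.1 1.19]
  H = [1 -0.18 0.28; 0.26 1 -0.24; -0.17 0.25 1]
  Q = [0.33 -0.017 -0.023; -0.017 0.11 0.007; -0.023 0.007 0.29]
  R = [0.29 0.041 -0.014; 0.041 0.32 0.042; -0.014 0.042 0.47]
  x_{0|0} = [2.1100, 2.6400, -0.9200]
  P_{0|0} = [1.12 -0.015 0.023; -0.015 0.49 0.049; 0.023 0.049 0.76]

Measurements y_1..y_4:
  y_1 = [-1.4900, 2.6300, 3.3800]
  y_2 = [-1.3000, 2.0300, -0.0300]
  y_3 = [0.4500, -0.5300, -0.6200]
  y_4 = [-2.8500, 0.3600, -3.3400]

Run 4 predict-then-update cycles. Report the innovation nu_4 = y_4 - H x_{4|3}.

step 1: x^-=[2.1815, 1.9097, -0.3666]  P^-=[1.8019 -0.1879 0.0770; -0.1879 0.4005 -0.0584; 0.0770 -0.0584 1.4484]  S=[2.3351 0.1292 0.0943; 0.1292 0.8465 -0.2971; 0.0943 -0.2971 1.9561]  K=[0.7945 0.1324 -0.1594; -0.1507 0.4973 0.1205; 0.1975 -0.2477 0.6792]  nu=[-3.2251, 0.0651, 3.6400]  x^+=[-0.9524, 2.8667, 1.4526]  P^+=[0.2476 -0.0050 -0.0371; -0.0050 0.1681 0.0367; -0.0371 0.0367 0.2905]
step 2: x^-=[-1.8113, 2.0469, 1.8057]  P^-=[0.6843 -0.0578 -0.0925; -0.0578 0.2041 0.0063; -0.0925 0.0063 0.7042]  S=[1.0045 0.0973 -0.0474; 0.0973 0.5894 -0.1220; -0.0474 -0.1220 1.2462]  K=[0.6489 0.1045 -0.1443; -0.1229 0.3560 0.0841; 0.1514 -0.2253 0.5626]  nu=[0.3742, 0.8874, -2.6554]  x^+=[-1.0926, 2.0935, 0.1685]  P^+=[0.2032 -0.0075 -0.0361; -0.0075 0.1203 0.0248; -0.0361 0.0248 0.2405]
step 3: x^-=[-1.5841, 1.6466, 0.1694]  P^-=[0.6241 -0.0499 -0.0868; -0.0499 0.1787 0.0004; -0.0868 0.0004 0.6283]  S=[0.9384 0.0959 -0.0489; 0.0959 0.5618 -0.1122; -0.0489 -0.1122 1.1614]  K=[0.6310 0.1013 -0.1405; -0.1172 0.3295 0.0730; 0.1460 -0.2254 0.5381]  nu=[2.2830, -1.7241, -1.4704]  x^+=[-0.1115, 0.7036, 0.1000]  P^+=[0.1976 -0.0074 -0.0351; -0.0074 0.1106 0.0209; -0.0351 0.0209 0.2302]
step 4: x^-=[-0.2526, 0.5248, 0.1649]  P^-=[0.6155 -0.0480 -0.0835; -0.0480 0.1738 -0.0023; -0.0835 -0.0023 0.6129]  S=[0.9300 0.0960 -0.0475; 0.0960 0.5573 -0.1110; -0.0475 -0.1110 1.1429]  K=[0.6285 0.1009 -0.1391; -0.1159 0.3244 0.0699; 0.1458 -0.2260 0.5323]  nu=[-2.5491, -0.0595, -3.6790]  x^+=[-1.3488, 0.5438, -2.1517]  P^+=[0.1968 -0.0073 -0.0347; -0.0073 0.1086 0.0197; -0.0347 0.0197 0.2278]

innov = [-2.5491, -0.0595, -3.6790]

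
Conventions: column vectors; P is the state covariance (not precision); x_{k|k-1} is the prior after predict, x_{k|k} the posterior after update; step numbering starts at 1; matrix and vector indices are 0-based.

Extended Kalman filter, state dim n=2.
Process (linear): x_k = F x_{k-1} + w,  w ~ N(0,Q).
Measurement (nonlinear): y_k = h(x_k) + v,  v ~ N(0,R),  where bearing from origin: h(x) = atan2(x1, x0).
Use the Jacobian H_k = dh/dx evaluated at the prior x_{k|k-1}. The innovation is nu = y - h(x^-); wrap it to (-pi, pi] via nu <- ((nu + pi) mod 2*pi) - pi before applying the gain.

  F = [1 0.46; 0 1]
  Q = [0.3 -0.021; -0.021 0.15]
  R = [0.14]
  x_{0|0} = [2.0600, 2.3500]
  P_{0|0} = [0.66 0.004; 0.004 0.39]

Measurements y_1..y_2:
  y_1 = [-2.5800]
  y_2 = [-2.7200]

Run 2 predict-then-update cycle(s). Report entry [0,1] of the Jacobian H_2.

step 1: x^-=[3.1410, 2.3500]  P^-=[1.0462 0.1624; 0.1624 0.5400]  H_jac=[-0.1527 0.2041]  S=[0.1768]  K=[-0.7163; 0.4832]  nu=[3.0609]  x^+=[0.9485, 3.8291]  P^+=[0.9555 0.2236; 0.2236 0.4987]
step 2: x^-=[2.7099, 3.8291]  P^-=[1.5667 0.4320; 0.4320 0.6487]  H_jac=[-0.1740 0.1231]  S=[0.1788]  K=[-1.2275; 0.0264]  nu=[2.6083]  x^+=[-0.4916, 3.8979]  P^+=[1.2974 0.4378; 0.4378 0.6486]

H_jac[0,1] = 0.1231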